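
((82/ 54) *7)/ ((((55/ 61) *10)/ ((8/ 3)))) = 70028/ 22275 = 3.14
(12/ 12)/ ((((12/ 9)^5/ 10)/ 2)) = 4.75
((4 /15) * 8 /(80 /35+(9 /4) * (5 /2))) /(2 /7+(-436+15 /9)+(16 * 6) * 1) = -12544 /15724285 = -0.00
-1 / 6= -0.17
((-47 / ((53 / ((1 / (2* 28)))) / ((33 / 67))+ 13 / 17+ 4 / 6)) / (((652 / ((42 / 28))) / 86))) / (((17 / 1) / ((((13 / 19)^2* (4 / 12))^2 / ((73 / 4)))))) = -634939591 / 5243431961399545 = -0.00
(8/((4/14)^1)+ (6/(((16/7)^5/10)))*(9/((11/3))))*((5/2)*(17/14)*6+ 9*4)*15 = 12944476935/524288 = 24689.63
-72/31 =-2.32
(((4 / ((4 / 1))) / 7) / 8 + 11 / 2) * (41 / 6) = 4223 / 112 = 37.71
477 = 477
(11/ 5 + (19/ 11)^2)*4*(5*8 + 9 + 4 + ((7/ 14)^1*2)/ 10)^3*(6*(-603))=-849372477153984/ 75625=-11231371598.73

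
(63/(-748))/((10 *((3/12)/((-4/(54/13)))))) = 91/2805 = 0.03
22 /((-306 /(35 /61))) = -385 /9333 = -0.04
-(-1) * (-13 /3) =-4.33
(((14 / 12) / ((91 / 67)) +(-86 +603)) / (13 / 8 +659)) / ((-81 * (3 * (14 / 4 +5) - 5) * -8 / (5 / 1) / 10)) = 403930 / 136901583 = 0.00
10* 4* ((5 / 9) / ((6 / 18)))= 200 / 3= 66.67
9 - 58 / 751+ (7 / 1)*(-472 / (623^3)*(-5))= 231477638541 / 25942154231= 8.92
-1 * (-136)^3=2515456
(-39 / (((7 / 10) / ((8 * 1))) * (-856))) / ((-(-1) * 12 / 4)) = 130 / 749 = 0.17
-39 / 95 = -0.41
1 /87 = 0.01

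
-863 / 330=-2.62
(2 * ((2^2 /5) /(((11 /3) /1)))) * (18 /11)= 432 /605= 0.71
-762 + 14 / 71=-54088 / 71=-761.80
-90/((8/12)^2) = -405/2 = -202.50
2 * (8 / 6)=2.67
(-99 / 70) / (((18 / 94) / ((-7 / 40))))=517 / 400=1.29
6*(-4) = -24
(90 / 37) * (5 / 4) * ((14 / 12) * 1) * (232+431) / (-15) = -23205 / 148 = -156.79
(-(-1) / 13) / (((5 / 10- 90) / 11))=-22 / 2327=-0.01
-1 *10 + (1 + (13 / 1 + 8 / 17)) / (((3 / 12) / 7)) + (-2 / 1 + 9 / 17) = 6693 / 17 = 393.71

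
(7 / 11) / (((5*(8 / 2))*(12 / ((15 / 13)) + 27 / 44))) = 7 / 2423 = 0.00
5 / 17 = 0.29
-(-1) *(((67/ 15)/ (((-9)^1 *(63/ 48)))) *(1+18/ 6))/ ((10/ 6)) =-4288/ 4725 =-0.91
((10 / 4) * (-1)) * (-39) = 195 / 2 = 97.50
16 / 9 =1.78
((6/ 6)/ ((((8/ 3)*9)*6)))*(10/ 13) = 5/ 936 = 0.01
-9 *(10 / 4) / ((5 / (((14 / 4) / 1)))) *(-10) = 315 / 2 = 157.50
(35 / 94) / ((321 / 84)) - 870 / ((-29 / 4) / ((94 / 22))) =28368950 / 55319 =512.82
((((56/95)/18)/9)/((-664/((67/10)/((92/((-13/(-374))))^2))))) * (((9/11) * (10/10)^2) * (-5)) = 79261/3696713067421440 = 0.00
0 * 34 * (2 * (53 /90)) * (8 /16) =0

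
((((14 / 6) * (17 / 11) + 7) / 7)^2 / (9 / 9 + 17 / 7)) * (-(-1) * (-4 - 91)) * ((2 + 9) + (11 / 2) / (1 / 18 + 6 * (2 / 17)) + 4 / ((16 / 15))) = -8511584375 / 6089688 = -1397.70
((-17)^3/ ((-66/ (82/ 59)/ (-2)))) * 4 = -1611464/ 1947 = -827.67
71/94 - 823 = -77291/94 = -822.24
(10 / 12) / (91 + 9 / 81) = 3 / 328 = 0.01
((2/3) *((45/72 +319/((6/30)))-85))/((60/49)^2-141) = -29016085/4019292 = -7.22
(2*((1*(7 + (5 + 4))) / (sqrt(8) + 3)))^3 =3244032 - 2293760*sqrt(2) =165.50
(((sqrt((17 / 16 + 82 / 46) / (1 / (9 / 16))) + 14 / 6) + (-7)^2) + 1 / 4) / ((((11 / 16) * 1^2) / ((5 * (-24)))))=-99040 / 11 - 360 * sqrt(24081) / 253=-9224.45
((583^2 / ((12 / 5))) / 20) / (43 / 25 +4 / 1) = 772475 / 624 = 1237.94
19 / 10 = 1.90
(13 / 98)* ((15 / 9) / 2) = 0.11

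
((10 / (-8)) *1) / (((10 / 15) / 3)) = -5.62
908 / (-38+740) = 454 / 351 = 1.29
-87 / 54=-29 / 18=-1.61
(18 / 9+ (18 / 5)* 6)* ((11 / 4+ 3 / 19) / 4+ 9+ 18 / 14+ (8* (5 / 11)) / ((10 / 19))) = 24751267 / 58520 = 422.95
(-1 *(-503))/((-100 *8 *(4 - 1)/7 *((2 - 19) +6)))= 3521/26400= 0.13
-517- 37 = -554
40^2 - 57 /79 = 126343 /79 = 1599.28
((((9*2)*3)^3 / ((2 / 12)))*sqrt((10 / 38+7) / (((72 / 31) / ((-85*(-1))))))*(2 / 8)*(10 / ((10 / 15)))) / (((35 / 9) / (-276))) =-293355432*sqrt(3454485) / 133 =-4099530756.38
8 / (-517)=-8 / 517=-0.02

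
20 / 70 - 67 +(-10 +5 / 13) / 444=-2696399 / 40404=-66.74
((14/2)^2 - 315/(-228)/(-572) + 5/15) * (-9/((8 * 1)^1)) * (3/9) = -6433541/347776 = -18.50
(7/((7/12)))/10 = 6/5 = 1.20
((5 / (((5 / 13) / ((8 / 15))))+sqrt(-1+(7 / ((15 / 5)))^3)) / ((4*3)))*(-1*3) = -26 / 15- sqrt(237) / 18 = -2.59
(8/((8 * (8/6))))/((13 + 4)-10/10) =3/64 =0.05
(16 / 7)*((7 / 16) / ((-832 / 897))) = -69 / 64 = -1.08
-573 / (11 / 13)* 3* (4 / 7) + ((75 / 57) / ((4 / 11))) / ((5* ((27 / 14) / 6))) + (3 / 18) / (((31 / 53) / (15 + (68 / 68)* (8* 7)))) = -929337779 / 816354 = -1138.40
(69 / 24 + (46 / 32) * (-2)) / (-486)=0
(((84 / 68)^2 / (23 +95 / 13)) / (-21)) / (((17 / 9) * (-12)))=819 / 7742888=0.00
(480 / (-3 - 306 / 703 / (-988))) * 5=-277825600 / 347231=-800.12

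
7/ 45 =0.16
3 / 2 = 1.50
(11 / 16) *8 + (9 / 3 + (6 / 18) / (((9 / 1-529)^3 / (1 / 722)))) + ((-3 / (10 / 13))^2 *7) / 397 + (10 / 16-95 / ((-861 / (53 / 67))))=7347239559265380909 / 774987030633088000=9.48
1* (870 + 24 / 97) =84414 / 97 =870.25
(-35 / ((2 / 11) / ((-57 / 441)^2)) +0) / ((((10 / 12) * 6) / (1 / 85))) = -3971 / 524790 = -0.01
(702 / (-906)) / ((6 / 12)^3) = -936 / 151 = -6.20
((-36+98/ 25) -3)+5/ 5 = -852/ 25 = -34.08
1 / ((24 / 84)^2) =12.25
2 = 2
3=3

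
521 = 521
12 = 12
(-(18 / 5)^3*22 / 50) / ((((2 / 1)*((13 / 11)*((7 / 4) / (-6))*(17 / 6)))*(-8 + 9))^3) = 31870270181376 / 11569669759375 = 2.75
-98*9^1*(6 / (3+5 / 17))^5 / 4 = -3105227259 / 702464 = -4420.48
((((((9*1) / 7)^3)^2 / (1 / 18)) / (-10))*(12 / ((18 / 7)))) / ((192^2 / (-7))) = 177147 / 24586240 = 0.01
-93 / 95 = -0.98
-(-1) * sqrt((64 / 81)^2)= 64 / 81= 0.79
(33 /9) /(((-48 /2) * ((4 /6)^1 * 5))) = -11 /240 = -0.05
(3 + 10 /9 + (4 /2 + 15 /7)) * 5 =2600 /63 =41.27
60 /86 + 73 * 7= 511.70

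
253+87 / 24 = 256.62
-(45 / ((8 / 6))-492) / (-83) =-1833 / 332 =-5.52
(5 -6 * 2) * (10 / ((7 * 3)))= -10 / 3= -3.33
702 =702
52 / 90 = 26 / 45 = 0.58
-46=-46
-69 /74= -0.93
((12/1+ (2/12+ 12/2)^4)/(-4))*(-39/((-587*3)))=-24566269/3043008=-8.07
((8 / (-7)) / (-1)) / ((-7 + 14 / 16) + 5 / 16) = -128 / 651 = -0.20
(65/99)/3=65/297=0.22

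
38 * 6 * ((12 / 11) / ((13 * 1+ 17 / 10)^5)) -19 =-1593977430107 / 83895148953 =-19.00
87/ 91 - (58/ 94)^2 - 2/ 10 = 377241/ 1005095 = 0.38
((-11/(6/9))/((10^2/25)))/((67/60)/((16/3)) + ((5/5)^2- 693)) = 440/73791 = 0.01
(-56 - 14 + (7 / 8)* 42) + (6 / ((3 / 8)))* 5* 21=6587 / 4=1646.75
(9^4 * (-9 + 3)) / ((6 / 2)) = -13122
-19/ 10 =-1.90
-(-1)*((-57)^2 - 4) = 3245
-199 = -199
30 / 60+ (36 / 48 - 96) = -379 / 4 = -94.75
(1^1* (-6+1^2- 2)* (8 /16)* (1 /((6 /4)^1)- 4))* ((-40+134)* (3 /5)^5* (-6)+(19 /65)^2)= -161816641 /316875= -510.66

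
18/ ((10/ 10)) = 18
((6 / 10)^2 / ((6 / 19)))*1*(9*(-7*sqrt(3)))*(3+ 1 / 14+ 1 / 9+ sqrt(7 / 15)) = -22857*sqrt(3) / 100-3591*sqrt(35) / 250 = -480.87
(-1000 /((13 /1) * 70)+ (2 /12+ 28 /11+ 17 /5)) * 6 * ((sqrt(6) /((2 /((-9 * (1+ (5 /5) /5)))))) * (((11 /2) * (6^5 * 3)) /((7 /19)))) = -900817846704 * sqrt(6) /15925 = -138558497.68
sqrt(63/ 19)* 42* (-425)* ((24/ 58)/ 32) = -80325* sqrt(133)/ 2204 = -420.31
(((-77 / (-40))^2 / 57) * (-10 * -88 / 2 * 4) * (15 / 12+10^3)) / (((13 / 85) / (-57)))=-4440435615 / 104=-42696496.30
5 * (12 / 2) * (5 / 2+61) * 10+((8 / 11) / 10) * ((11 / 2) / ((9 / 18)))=95254 / 5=19050.80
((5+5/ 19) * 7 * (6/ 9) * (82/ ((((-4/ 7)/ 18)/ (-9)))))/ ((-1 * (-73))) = 10848600/ 1387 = 7821.63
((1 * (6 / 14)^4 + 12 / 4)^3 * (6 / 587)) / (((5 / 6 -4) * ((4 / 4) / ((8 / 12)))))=-9275152375296 / 154371876152753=-0.06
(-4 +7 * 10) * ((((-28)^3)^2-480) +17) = 31804729506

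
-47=-47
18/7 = 2.57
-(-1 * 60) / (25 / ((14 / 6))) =28 / 5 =5.60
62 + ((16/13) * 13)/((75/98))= 6218/75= 82.91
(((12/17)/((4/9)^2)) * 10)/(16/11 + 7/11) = 13365/782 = 17.09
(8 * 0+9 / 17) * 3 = 1.59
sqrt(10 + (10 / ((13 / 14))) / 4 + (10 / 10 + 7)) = sqrt(3497) / 13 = 4.55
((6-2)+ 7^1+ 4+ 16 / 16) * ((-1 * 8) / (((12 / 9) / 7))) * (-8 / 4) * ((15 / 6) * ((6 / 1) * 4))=80640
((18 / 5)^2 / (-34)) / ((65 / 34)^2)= -11016 / 105625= -0.10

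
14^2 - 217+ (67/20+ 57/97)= -33101/1940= -17.06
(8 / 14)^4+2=5058 / 2401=2.11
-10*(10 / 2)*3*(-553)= 82950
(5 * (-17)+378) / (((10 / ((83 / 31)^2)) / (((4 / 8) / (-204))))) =-2018477 / 3920880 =-0.51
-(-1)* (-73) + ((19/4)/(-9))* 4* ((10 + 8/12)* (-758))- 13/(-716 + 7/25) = 16996.06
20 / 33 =0.61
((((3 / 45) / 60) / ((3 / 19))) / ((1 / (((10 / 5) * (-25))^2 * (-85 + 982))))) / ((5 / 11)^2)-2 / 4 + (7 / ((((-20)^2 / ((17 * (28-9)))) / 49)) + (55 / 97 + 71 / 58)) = 76656.15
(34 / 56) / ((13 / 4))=17 / 91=0.19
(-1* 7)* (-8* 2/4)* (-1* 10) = -280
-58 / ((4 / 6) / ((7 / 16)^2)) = -4263 / 256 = -16.65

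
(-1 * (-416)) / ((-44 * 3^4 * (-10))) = 52 / 4455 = 0.01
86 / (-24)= -43 / 12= -3.58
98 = 98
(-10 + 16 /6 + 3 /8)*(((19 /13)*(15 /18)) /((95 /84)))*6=-1169 /26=-44.96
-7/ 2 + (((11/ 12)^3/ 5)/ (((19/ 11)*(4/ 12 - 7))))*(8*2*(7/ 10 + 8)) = -1222589/ 228000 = -5.36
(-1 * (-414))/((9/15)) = 690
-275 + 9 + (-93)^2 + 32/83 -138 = 8245.39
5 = 5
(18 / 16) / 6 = 3 / 16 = 0.19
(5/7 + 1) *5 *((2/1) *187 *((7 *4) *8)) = 718080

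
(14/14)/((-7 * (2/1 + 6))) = -1/56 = -0.02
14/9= 1.56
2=2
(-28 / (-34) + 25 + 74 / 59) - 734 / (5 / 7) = -5017619 / 5015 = -1000.52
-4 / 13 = -0.31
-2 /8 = -1 /4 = -0.25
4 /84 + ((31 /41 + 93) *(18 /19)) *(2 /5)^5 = 48931399 /51121875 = 0.96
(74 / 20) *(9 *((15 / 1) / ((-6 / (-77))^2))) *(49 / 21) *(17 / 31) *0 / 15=0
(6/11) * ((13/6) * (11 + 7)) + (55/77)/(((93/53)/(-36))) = 15798/2387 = 6.62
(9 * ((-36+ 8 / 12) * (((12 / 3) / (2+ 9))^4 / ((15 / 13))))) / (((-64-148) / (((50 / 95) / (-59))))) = -3328 / 16412561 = -0.00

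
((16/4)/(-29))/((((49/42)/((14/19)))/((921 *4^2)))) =-707328/551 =-1283.72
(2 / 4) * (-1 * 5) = -5 / 2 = -2.50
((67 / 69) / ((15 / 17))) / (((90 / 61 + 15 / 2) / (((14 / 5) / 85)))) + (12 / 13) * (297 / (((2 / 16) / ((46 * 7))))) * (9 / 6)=390183852467668 / 368330625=1059330.47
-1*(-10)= 10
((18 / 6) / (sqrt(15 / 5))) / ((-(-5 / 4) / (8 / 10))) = 16*sqrt(3) / 25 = 1.11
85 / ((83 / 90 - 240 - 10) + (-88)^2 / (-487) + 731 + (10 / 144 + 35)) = 4967400 / 29283713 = 0.17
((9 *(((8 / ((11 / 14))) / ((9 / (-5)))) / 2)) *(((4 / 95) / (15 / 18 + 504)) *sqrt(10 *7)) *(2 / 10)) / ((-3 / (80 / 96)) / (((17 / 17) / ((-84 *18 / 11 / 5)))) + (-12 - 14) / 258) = -866880 *sqrt(70) / 201847989239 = -0.00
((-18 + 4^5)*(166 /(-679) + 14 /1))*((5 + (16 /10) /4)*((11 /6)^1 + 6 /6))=143759412 /679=211722.26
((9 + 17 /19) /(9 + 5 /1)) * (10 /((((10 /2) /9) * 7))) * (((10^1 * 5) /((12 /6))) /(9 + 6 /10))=17625 /3724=4.73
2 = 2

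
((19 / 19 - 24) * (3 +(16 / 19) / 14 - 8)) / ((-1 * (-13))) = 15111 / 1729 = 8.74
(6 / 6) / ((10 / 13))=13 / 10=1.30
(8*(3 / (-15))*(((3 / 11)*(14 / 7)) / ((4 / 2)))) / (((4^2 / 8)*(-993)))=4 / 18205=0.00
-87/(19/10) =-870/19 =-45.79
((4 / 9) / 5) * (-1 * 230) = -184 / 9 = -20.44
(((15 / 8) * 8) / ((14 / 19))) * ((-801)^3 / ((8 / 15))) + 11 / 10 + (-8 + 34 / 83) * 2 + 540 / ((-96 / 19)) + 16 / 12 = -2735287755702521 / 139440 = -19616234622.08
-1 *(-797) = 797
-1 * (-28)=28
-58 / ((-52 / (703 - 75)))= 700.46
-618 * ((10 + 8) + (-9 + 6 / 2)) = -7416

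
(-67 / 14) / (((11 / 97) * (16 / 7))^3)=-2996305459 / 10903552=-274.80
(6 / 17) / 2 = 3 / 17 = 0.18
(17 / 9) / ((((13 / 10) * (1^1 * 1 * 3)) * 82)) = 85 / 14391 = 0.01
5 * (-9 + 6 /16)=-345 /8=-43.12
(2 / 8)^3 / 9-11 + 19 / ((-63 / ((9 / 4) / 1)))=-47081 / 4032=-11.68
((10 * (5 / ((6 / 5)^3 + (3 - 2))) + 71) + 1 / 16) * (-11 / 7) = -487717 / 3472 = -140.47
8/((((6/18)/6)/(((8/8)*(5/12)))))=60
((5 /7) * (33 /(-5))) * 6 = -198 /7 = -28.29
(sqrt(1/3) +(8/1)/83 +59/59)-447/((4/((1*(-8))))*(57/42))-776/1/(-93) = sqrt(3)/3 +97995553/146661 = 668.75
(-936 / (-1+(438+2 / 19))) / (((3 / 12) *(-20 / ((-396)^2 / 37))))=253528704 / 139675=1815.13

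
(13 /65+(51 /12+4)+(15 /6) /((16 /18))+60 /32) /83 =1051 /6640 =0.16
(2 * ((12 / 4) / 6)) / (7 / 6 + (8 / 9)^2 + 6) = 0.13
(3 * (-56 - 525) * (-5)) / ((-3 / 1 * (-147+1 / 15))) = 43575 / 2204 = 19.77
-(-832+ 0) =832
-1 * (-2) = 2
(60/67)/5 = 12/67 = 0.18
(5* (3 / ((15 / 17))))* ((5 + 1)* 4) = 408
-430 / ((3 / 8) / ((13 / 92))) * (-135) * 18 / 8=1131975 / 23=49216.30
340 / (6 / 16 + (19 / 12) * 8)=8160 / 313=26.07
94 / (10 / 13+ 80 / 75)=9165 / 179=51.20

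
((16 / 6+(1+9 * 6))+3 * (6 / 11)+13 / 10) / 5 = 19999 / 1650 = 12.12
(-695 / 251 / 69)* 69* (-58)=160.60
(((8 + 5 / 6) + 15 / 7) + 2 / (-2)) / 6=419 / 252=1.66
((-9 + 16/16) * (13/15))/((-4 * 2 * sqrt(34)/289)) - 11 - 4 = -15 + 221 * sqrt(34)/30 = 27.95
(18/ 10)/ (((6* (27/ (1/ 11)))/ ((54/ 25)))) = 3/ 1375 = 0.00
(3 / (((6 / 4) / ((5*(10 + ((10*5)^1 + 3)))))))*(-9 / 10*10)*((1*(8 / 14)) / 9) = -360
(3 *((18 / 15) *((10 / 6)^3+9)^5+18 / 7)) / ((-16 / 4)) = -47243178816581 / 111602610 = -423316.07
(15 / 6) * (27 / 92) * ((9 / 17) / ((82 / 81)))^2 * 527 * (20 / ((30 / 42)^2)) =21795989733 / 5258168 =4145.17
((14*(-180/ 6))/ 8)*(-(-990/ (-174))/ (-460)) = -3465/ 5336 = -0.65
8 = 8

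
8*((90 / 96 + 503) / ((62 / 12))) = 24189 / 31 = 780.29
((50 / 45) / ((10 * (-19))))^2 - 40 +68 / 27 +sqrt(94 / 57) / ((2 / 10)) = -1095995 / 29241 +5 * sqrt(5358) / 57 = -31.06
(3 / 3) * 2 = 2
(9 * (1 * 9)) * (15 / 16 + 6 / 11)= 120.12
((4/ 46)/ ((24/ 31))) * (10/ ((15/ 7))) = 217/ 414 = 0.52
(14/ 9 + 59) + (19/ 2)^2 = 150.81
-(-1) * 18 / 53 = 18 / 53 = 0.34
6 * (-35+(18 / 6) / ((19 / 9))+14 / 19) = -3744 / 19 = -197.05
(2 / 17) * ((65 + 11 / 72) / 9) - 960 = -5282989 / 5508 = -959.15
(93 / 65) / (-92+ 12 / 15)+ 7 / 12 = 0.57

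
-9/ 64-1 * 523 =-33481/ 64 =-523.14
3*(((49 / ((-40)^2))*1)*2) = 147 / 800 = 0.18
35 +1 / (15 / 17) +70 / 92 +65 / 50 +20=20077 / 345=58.19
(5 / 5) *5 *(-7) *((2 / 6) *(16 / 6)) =-280 / 9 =-31.11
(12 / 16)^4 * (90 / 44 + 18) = 35721 / 5632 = 6.34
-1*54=-54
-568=-568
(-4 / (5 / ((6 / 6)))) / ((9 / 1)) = -4 / 45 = -0.09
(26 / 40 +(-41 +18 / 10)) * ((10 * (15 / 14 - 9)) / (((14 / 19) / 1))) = 4148.06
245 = 245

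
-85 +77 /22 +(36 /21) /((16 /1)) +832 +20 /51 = 1072427 /1428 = 751.00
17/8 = 2.12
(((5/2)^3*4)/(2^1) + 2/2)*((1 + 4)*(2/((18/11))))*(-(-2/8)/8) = 2365/384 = 6.16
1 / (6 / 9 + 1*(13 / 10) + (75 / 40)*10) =60 / 1243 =0.05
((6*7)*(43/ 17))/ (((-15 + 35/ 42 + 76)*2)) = 774/ 901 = 0.86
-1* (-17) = 17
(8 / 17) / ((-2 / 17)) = -4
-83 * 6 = -498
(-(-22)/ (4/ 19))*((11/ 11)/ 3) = 209/ 6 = 34.83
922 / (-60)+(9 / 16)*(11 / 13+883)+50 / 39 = 251201 / 520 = 483.08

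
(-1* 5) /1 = -5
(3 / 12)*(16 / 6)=2 / 3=0.67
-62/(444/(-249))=34.77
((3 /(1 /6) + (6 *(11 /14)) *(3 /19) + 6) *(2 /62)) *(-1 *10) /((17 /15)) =-493650 /70091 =-7.04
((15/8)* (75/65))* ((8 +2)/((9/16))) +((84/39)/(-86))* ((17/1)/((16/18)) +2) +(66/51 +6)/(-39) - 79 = -361885/8772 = -41.25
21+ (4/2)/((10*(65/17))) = 6842/325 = 21.05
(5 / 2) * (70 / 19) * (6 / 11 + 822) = 1583400 / 209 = 7576.08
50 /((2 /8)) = 200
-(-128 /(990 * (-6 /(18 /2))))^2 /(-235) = 1024 /6397875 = 0.00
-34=-34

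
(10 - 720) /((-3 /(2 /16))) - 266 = -2837 /12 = -236.42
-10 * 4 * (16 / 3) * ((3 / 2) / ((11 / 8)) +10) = -78080 / 33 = -2366.06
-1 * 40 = -40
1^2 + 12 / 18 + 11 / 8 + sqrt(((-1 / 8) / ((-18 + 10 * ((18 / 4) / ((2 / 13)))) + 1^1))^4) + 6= 131762837 / 14572848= 9.04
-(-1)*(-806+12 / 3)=-802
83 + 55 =138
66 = 66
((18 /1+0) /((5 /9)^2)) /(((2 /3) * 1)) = 2187 /25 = 87.48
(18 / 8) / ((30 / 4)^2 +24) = 3 / 107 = 0.03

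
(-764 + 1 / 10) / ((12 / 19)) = -145141 / 120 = -1209.51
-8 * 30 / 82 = -2.93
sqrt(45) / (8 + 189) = 3* sqrt(5) / 197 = 0.03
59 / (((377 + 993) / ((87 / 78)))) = 1711 / 35620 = 0.05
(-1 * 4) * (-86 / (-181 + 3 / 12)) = -1376 / 723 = -1.90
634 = 634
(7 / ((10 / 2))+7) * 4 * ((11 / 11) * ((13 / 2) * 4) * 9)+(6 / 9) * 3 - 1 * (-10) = 39372 / 5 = 7874.40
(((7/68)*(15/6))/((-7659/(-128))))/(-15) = -112/390609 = -0.00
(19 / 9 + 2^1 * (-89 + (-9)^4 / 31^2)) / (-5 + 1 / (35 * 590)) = 28975357250 / 893000601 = 32.45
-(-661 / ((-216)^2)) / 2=661 / 93312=0.01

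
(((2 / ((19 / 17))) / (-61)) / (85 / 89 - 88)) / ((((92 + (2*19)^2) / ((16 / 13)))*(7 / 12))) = 1513 / 3268273372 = 0.00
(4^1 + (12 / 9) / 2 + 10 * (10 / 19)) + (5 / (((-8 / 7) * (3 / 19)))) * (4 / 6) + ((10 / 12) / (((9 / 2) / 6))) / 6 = -17149 / 2052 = -8.36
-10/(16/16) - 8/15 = -10.53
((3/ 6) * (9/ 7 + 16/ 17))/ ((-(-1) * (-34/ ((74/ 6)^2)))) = -362785/ 72828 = -4.98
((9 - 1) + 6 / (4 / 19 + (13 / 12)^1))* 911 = 3396208 / 295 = 11512.57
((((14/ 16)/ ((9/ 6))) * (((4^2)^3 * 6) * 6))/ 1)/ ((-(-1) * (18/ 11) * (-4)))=-39424/ 3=-13141.33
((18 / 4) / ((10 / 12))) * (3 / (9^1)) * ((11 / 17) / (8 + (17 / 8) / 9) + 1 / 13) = 183393 / 655265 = 0.28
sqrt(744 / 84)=sqrt(434) / 7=2.98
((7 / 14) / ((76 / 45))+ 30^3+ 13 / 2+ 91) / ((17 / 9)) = 37069785 / 2584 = 14345.89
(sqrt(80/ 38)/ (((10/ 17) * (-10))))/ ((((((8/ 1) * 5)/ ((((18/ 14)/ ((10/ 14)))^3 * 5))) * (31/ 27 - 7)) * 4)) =334611 * sqrt(190)/ 600400000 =0.01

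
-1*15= -15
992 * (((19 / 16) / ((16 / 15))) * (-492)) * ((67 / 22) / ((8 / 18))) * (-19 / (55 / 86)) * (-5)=-535366304955 / 968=-553064364.62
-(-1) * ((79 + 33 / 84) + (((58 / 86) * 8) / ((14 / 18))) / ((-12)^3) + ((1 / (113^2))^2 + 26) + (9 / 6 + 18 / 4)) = 131199809125177 / 1177854135864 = 111.39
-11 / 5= -2.20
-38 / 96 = -19 / 48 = -0.40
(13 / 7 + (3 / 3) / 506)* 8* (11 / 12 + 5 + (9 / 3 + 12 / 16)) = 254620 / 1771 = 143.77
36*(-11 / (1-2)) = 396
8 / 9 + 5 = 53 / 9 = 5.89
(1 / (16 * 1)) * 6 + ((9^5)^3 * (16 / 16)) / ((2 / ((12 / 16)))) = 308836698141975 / 4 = 77209174535493.75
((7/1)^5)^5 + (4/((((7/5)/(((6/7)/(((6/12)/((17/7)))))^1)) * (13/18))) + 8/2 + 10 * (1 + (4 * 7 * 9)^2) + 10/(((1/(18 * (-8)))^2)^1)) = 5979824975081623249095879/4459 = 1341068619663965743237.47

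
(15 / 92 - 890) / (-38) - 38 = -50983 / 3496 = -14.58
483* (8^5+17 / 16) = 15827457.19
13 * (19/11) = 247/11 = 22.45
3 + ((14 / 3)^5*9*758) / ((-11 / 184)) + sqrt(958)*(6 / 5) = -75011388037 / 297 + 6*sqrt(958) / 5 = -252563558.94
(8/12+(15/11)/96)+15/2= 8639/1056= 8.18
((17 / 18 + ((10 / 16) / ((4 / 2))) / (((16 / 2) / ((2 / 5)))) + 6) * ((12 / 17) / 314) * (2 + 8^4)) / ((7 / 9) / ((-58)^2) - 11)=-20725034643 / 3555417604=-5.83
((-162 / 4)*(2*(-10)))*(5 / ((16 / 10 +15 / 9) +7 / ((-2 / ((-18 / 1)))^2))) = 30375 / 4277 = 7.10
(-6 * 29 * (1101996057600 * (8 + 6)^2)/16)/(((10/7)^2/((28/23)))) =-32226971067744768/23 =-1401172655119337.74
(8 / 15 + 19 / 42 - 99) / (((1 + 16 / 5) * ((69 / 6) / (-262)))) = 599194 / 1127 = 531.67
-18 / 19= -0.95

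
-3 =-3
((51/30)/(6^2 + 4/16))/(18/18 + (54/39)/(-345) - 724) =-10166/156729195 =-0.00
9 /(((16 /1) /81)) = 729 /16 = 45.56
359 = 359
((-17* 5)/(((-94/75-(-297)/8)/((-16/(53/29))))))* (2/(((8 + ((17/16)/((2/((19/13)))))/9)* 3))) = 2362613760/1381410709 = 1.71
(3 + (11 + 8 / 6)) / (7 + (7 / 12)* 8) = 46 / 35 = 1.31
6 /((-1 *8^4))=-3 /2048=-0.00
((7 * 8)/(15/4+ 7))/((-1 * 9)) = -224/387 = -0.58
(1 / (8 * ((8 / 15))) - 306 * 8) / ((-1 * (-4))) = -156657 / 256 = -611.94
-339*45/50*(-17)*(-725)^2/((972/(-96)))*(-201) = 54121293500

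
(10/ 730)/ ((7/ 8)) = 0.02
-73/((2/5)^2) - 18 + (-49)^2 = 1926.75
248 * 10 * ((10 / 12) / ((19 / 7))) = 43400 / 57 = 761.40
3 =3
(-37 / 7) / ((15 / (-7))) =37 / 15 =2.47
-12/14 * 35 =-30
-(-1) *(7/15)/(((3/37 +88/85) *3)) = 4403/31599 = 0.14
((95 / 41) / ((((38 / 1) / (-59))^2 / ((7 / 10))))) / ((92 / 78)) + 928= 931.31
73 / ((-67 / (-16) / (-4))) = -4672 / 67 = -69.73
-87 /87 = -1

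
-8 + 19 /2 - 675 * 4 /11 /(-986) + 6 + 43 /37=3576043 /401302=8.91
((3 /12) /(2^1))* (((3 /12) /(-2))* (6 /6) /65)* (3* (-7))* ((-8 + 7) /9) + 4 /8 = 6233 /12480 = 0.50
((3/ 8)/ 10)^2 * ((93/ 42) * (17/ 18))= 527/ 179200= 0.00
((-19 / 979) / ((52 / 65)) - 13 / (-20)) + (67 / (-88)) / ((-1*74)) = 1843111 / 2897840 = 0.64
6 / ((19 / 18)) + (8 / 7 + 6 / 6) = 7.83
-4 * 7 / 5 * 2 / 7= -8 / 5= -1.60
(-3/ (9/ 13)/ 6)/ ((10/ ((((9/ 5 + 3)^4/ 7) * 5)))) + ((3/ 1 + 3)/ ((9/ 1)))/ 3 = -1069522/ 39375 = -27.16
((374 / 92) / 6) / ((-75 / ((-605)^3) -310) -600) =-97435855 / 130866253116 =-0.00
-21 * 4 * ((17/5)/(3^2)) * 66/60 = -2618/75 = -34.91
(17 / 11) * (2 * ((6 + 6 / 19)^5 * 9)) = 7614259200000 / 27237089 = 279554.81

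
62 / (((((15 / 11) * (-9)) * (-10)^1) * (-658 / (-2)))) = 0.00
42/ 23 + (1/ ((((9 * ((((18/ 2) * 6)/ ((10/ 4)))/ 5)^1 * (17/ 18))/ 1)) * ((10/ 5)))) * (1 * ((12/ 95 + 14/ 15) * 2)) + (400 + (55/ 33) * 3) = 244824556/ 601749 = 406.85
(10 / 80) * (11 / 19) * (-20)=-55 / 38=-1.45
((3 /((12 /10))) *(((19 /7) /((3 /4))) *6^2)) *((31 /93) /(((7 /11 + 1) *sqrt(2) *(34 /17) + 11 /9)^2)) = 1672939354680 /267024707047 - 584042374080 *sqrt(2) /267024707047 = 3.17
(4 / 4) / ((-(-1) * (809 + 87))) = 1 / 896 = 0.00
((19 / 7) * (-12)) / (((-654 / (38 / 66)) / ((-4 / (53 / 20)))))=-57760 / 1334487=-0.04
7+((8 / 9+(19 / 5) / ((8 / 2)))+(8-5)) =2131 / 180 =11.84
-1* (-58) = 58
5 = 5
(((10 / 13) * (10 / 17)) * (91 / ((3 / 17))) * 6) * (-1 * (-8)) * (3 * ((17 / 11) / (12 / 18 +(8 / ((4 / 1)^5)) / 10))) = 2193408000 / 28193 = 77799.74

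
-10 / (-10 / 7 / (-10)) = -70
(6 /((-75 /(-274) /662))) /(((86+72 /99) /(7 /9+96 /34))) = 1099392668 /1824525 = 602.56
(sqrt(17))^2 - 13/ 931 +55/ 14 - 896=-1629409/ 1862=-875.09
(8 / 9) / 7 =0.13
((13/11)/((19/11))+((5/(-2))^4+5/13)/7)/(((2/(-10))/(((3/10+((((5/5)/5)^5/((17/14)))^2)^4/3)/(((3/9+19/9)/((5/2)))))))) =-5444916043897957933950237929961742697098923/561638018837617710232734680175781250000000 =-9.69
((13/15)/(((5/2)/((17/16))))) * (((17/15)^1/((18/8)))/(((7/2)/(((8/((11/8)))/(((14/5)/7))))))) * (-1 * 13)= -1562912/155925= -10.02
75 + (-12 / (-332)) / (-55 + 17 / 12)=4002639 / 53369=75.00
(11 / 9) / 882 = 11 / 7938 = 0.00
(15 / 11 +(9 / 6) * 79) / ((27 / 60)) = 2930 / 11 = 266.36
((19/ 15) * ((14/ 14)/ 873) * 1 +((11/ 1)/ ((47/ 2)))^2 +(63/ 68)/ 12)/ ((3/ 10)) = 2342810627/ 2360431368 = 0.99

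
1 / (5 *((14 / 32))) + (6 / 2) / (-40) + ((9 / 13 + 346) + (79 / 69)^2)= 6037531351 / 17330040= 348.39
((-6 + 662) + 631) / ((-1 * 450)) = -143 / 50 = -2.86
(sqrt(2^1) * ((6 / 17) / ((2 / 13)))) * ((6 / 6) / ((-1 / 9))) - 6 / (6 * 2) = -29.70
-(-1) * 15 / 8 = 15 / 8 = 1.88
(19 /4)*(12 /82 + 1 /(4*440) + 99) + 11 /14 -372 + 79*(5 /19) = 4626772247 /38389120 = 120.52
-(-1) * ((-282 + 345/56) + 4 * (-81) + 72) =-29559/56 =-527.84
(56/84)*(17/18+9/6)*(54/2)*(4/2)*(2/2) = 88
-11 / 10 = -1.10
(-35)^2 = 1225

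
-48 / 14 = -24 / 7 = -3.43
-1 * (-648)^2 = -419904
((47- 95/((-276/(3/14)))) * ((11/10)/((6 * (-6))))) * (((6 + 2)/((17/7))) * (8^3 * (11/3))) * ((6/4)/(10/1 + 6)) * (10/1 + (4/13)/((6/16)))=-9023.37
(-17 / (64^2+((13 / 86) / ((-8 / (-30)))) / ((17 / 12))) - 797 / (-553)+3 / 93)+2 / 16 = 1309504158975 / 821346775928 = 1.59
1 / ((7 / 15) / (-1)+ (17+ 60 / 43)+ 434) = 645 / 291494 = 0.00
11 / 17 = 0.65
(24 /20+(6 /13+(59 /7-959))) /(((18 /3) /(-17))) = 1223303 /455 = 2688.58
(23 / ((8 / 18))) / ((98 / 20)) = 1035 / 98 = 10.56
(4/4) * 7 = 7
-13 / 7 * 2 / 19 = -0.20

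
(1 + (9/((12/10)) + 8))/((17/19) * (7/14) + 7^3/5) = 1045/4373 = 0.24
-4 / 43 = -0.09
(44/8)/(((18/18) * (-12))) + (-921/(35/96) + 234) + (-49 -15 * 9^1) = -2080369/840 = -2476.63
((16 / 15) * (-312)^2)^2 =269535412224 / 25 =10781416488.96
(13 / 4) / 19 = 13 / 76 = 0.17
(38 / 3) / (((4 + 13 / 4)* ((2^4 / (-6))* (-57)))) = 1 / 87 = 0.01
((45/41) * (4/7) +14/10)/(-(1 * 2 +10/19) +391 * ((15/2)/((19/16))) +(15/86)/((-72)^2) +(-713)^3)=-8213712768/1468633144148981755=-0.00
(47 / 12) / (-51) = -47 / 612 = -0.08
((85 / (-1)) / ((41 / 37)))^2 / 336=17.51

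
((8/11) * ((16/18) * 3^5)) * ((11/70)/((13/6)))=5184/455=11.39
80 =80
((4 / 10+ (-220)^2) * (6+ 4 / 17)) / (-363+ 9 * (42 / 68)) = -51304424 / 60765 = -844.31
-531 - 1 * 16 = -547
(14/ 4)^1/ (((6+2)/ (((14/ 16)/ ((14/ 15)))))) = 105/ 256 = 0.41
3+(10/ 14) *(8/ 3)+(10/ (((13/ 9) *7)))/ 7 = 9643/ 1911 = 5.05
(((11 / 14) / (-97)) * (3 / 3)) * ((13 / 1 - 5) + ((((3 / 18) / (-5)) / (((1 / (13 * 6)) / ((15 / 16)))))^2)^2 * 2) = -28331435 / 44498944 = -0.64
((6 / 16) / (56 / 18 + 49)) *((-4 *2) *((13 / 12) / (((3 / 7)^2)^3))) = -218491 / 21708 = -10.06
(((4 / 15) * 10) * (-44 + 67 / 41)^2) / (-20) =-2011446 / 8405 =-239.32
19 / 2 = 9.50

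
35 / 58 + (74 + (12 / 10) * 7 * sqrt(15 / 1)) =107.14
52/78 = 0.67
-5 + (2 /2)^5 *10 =5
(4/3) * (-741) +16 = -972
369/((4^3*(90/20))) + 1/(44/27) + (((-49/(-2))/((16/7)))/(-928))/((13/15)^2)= 103758019/55204864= 1.88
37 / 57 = 0.65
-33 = -33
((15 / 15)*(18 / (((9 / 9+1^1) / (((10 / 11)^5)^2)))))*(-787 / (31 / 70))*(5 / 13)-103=-25867136557762909 / 10452782114203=-2474.67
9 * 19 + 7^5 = 16978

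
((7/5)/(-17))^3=-343/614125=-0.00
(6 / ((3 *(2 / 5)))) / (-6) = -5 / 6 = -0.83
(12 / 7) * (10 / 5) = 24 / 7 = 3.43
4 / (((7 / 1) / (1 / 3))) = 0.19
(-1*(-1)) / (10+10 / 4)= 0.08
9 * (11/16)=99/16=6.19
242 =242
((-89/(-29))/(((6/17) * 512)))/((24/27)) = 4539/237568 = 0.02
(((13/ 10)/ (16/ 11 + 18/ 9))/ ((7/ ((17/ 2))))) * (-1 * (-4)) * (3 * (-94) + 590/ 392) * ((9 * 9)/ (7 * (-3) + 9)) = 3608525349/ 1042720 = 3460.68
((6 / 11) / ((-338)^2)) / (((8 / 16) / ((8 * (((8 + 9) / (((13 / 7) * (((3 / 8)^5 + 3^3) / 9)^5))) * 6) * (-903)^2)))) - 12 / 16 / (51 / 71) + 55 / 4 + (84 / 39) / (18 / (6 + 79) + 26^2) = 6062112640566559619672723306178951358 / 226463012823651017084519898266582079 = 26.77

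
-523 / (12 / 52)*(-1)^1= 6799 / 3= 2266.33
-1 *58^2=-3364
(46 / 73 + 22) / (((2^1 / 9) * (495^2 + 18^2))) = 826 / 1990053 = 0.00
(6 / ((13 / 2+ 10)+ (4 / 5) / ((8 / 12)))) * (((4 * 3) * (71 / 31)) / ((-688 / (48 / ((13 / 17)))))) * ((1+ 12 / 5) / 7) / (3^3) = -328304 / 21470631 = -0.02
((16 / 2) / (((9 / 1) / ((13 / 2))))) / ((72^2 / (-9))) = -13 / 1296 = -0.01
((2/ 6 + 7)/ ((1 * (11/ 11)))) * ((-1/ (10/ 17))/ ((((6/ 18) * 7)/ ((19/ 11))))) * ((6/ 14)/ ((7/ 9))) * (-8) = 69768/ 1715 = 40.68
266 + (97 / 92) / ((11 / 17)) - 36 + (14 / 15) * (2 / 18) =31659383 / 136620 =231.73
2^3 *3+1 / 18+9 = 33.06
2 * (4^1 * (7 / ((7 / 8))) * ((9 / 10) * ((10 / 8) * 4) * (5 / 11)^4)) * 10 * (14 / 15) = 1680000 / 14641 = 114.75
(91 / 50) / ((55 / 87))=7917 / 2750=2.88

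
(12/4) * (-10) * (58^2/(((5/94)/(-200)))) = 379459200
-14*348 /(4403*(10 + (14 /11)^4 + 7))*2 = -6793424 /60239959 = -0.11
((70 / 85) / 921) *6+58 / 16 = 151575 / 41752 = 3.63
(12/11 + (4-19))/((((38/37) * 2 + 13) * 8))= -5661/49016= -0.12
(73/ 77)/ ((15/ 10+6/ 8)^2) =1168/ 6237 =0.19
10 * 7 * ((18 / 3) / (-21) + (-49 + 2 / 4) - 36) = -5935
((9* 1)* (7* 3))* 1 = 189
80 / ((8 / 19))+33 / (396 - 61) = 190.10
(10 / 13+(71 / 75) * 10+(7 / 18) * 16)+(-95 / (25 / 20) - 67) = -74027 / 585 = -126.54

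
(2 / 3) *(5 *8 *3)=80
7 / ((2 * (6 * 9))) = 7 / 108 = 0.06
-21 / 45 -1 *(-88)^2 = -116167 / 15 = -7744.47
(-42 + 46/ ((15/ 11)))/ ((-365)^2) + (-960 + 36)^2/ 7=243737801876/ 1998375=121968.00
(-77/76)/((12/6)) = -77/152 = -0.51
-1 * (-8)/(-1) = -8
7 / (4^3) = 7 / 64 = 0.11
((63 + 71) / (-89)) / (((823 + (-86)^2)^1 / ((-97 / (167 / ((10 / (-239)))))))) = -129980 / 29196000283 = -0.00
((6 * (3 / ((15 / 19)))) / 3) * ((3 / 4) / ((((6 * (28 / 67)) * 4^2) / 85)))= 12.08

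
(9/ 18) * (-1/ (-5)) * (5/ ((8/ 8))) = 1/ 2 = 0.50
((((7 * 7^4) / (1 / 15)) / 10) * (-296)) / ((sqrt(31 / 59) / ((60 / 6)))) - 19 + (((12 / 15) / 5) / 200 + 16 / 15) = -74623080 * sqrt(1829) / 31 - 67247 / 3750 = -102948116.36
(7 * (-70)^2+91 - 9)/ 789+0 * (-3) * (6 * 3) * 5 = 34382/ 789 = 43.58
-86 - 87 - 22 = -195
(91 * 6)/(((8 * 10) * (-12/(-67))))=6097/160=38.11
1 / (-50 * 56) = -1 / 2800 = -0.00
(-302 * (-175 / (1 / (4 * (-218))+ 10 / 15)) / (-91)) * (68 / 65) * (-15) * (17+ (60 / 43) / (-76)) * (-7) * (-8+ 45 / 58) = 81978244912267200 / 6971167697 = 11759614.53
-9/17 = -0.53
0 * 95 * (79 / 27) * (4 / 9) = 0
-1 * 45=-45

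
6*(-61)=-366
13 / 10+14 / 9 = 257 / 90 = 2.86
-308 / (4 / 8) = -616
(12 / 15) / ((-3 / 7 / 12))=-112 / 5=-22.40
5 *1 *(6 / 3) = 10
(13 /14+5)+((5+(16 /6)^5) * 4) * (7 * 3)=13328059 /1134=11753.14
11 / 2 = 5.50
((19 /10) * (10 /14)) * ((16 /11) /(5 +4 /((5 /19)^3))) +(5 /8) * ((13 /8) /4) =145309305 /553138432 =0.26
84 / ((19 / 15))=1260 / 19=66.32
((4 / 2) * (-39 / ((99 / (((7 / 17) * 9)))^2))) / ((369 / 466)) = -593684 / 4301187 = -0.14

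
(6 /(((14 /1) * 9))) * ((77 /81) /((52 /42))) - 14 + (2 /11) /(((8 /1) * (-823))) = -532444195 /38131236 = -13.96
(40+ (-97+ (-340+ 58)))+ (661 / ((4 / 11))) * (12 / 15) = 5576 / 5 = 1115.20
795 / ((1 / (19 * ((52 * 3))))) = 2356380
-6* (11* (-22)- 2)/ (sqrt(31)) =1464* sqrt(31)/ 31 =262.94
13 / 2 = 6.50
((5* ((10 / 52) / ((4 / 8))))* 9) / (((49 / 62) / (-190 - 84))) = -3822300 / 637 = -6000.47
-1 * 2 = -2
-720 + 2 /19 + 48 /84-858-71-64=-1712.32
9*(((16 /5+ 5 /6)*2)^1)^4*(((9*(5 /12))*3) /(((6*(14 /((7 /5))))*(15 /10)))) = 214358881 /45000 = 4763.53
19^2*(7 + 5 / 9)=24548 / 9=2727.56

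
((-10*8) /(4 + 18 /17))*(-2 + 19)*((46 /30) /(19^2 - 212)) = -53176 /19221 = -2.77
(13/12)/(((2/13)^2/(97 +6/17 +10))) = 4009525/816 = 4913.63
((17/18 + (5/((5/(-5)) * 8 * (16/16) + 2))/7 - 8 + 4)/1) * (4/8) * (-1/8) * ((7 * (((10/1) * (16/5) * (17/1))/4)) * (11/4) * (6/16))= 4675/24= 194.79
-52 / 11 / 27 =-52 / 297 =-0.18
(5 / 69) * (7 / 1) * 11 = 385 / 69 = 5.58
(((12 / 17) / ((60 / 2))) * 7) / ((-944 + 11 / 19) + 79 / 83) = -11039 / 63166645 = -0.00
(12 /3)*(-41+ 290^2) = 336236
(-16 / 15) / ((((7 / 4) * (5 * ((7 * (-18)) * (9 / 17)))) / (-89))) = -48416 / 297675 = -0.16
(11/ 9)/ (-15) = -11/ 135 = -0.08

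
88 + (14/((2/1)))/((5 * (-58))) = 25513/290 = 87.98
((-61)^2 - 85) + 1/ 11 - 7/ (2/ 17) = 78685/ 22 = 3576.59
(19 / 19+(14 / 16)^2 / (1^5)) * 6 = 339 / 32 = 10.59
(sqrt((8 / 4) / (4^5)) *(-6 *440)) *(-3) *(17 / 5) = 1683 *sqrt(2) / 2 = 1190.06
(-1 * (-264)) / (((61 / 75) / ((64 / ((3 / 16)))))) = 6758400 / 61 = 110793.44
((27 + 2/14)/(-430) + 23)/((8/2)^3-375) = -6904/93611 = -0.07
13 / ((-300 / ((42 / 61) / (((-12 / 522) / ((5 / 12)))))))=2639 / 4880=0.54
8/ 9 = 0.89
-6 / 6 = -1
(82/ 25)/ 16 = 41/ 200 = 0.20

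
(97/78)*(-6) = -97/13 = -7.46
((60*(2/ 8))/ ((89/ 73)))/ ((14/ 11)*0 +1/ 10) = 10950/ 89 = 123.03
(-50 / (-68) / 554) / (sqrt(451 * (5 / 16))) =0.00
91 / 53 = 1.72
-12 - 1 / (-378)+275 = 99415 / 378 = 263.00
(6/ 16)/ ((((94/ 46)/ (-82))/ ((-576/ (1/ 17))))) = 6925392/ 47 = 147348.77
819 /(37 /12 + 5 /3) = 3276 /19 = 172.42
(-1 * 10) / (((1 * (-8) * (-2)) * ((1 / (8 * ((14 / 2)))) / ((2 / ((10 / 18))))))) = -126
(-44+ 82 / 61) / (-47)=2602 / 2867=0.91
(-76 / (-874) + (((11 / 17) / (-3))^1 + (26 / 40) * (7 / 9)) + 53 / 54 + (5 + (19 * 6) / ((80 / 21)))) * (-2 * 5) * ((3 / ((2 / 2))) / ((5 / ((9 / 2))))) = -3064343 / 3128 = -979.65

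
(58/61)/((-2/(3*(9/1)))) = -12.84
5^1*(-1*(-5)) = 25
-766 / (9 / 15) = -3830 / 3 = -1276.67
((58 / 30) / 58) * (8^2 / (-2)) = -16 / 15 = -1.07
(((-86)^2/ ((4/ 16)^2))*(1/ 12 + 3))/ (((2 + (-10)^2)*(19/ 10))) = 5473040/ 2907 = 1882.71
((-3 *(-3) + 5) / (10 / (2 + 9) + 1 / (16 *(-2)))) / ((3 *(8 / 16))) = 10.63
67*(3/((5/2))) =402/5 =80.40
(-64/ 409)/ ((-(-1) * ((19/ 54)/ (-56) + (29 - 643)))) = 193536/ 759412795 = 0.00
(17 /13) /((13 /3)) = 51 /169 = 0.30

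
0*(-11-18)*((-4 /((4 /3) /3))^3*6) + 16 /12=4 /3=1.33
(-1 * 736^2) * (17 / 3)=-9208832 / 3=-3069610.67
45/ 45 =1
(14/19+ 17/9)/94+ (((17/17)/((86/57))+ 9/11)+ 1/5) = 32482036/19007505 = 1.71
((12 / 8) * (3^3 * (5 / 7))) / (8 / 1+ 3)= 405 / 154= 2.63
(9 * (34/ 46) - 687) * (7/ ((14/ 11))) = -86064/ 23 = -3741.91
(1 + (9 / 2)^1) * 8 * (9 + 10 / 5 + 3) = 616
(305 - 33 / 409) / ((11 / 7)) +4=890980 / 4499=198.04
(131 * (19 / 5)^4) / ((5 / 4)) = 68288204 / 3125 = 21852.23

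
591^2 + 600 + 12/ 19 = 6647751/ 19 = 349881.63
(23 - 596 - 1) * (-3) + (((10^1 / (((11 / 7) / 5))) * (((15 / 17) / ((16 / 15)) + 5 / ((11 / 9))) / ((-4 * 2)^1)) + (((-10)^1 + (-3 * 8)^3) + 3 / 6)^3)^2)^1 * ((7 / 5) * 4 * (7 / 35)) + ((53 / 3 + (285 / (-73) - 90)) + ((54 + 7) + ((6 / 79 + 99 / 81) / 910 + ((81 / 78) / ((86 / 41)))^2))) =96523516282710579866587126097394507381898672583 / 12297665199925039334400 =7848930241107795071678202.00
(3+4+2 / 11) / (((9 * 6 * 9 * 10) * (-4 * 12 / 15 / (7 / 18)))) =-553 / 3079296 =-0.00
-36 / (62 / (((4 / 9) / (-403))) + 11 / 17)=1224 / 1911407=0.00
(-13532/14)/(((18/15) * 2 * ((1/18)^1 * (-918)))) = 995/126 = 7.90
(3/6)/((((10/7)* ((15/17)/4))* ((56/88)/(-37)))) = -6919/75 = -92.25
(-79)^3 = -493039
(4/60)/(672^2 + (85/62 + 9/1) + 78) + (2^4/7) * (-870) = -5847169845166/2940387135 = -1988.57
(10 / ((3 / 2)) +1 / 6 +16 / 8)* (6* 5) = 265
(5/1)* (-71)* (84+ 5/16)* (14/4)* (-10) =16761325/16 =1047582.81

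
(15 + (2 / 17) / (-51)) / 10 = 1.50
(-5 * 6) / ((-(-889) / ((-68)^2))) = -138720 / 889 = -156.04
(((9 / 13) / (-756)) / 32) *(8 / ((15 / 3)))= -1 / 21840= -0.00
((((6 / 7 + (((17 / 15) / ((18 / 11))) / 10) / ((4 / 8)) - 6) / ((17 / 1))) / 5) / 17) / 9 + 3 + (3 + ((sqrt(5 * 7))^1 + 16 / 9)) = sqrt(35) + 955820209 / 122897250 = 13.69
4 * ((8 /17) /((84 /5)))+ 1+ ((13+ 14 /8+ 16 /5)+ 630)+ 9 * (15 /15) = 4698563 /7140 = 658.06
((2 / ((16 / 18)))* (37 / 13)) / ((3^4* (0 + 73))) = 37 / 34164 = 0.00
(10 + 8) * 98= 1764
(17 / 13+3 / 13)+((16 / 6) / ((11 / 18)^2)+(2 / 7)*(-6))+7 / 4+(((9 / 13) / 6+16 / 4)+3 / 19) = 10868785 / 836836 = 12.99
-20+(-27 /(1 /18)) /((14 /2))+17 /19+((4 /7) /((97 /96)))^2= -772735161 /8759779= -88.21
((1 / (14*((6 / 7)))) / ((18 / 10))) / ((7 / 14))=5 / 54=0.09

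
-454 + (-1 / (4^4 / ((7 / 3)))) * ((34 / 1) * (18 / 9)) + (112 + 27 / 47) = -3086617 / 9024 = -342.05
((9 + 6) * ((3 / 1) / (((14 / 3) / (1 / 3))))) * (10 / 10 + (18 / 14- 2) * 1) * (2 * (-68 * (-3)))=18360 / 49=374.69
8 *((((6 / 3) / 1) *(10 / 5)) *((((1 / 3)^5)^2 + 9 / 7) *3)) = 17006336 / 137781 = 123.43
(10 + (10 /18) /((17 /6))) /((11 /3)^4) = 14040 /248897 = 0.06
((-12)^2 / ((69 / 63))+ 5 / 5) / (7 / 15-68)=-45705 / 23299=-1.96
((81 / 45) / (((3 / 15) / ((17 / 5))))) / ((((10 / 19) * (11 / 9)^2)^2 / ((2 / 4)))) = 24.75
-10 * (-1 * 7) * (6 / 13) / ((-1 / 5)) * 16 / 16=-2100 / 13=-161.54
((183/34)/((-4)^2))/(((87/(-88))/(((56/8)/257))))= -4697/506804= -0.01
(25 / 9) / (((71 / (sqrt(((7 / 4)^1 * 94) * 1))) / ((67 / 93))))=1675 * sqrt(658) / 118854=0.36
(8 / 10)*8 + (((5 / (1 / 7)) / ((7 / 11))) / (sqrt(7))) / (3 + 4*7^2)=55*sqrt(7) / 1393 + 32 / 5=6.50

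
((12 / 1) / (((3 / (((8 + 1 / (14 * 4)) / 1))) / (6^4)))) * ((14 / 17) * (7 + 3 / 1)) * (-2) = -11638080 / 17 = -684592.94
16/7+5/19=339/133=2.55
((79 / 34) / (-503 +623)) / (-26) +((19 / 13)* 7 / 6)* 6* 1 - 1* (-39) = 401717 / 8160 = 49.23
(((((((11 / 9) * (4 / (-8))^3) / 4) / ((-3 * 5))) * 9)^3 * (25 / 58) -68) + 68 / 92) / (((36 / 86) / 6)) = -17067520485881 / 17703567360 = -964.07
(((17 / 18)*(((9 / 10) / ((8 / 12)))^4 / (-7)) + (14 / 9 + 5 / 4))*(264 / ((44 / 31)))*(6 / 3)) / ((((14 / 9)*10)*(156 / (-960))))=-4419871779 / 12740000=-346.93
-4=-4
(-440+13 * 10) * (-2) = 620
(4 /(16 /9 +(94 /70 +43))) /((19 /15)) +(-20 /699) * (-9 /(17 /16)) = 84963405 /273340688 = 0.31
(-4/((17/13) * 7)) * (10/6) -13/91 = -311/357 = -0.87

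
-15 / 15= -1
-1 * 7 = -7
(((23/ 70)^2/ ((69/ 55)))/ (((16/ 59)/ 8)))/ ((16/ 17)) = 253759/ 94080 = 2.70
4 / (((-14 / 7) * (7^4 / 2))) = -4 / 2401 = -0.00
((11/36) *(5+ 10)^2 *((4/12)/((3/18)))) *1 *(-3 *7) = -2887.50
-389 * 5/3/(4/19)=-36955/12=-3079.58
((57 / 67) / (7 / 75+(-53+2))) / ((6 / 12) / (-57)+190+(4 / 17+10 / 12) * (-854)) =4142475 / 179119326193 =0.00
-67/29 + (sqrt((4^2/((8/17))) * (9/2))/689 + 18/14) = -208/203 + 3 * sqrt(17)/689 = -1.01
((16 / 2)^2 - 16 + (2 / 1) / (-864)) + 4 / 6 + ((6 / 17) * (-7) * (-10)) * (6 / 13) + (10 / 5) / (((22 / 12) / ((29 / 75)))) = 1588123577 / 26254800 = 60.49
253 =253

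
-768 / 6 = -128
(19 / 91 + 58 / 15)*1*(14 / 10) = 5563 / 975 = 5.71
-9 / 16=-0.56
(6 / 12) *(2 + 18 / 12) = 1.75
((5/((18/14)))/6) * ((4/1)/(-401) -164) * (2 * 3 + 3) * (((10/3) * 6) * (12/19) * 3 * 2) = -552451200/7619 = -72509.67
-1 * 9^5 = -59049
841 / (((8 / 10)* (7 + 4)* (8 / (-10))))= -21025 / 176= -119.46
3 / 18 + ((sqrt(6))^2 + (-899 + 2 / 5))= -26773 / 30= -892.43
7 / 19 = 0.37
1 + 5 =6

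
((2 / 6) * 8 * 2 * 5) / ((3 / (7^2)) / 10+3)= 39200 / 4419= 8.87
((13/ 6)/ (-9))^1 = -13/ 54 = -0.24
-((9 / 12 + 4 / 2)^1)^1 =-11 / 4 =-2.75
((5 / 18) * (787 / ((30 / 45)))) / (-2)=-3935 / 24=-163.96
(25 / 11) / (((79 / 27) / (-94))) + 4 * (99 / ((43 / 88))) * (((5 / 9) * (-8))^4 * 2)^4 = 2312250962979810736929749564400850 / 7693533932980749183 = 300544714967411.90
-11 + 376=365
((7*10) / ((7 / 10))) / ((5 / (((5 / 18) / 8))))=25 / 36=0.69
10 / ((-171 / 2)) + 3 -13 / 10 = 2707 / 1710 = 1.58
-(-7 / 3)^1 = 7 / 3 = 2.33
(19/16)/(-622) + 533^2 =2827253709/9952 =284089.00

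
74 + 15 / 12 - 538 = -1851 / 4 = -462.75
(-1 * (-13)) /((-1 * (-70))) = 13 /70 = 0.19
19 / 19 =1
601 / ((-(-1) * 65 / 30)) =3606 / 13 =277.38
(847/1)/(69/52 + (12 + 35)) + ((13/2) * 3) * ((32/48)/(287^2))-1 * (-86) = 3061330921/29570471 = 103.53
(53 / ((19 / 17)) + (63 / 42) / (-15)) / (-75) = -2997 / 4750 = -0.63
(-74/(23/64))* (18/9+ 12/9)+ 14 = -672.38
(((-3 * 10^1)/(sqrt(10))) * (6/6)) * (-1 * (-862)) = -2586 * sqrt(10) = -8177.65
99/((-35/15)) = -297/7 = -42.43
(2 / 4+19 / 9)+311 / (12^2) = 4.77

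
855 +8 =863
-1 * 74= -74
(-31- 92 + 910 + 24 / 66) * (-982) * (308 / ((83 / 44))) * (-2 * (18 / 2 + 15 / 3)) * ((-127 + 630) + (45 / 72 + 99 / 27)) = 148835315952400 / 83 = 1793196577739.76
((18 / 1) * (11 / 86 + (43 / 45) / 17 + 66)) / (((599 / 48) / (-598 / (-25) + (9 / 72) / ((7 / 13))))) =51963655302 / 22537375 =2305.67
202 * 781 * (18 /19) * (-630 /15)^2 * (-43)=-215398138032 /19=-11336744106.95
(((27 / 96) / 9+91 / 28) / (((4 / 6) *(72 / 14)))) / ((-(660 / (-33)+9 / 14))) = 1715 / 34688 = 0.05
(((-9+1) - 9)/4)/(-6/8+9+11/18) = -153/319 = -0.48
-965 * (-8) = 7720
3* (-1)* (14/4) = -21/2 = -10.50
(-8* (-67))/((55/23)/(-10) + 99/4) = 49312/2255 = 21.87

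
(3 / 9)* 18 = 6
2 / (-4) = -1 / 2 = -0.50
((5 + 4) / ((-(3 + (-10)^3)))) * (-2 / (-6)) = 3 / 997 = 0.00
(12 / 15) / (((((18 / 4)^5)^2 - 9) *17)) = 4096 / 296375890725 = 0.00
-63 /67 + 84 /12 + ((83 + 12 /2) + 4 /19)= 121279 /1273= 95.27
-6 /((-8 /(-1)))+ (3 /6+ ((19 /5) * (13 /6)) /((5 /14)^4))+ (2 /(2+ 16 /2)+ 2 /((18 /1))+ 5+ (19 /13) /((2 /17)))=765693281 /1462500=523.55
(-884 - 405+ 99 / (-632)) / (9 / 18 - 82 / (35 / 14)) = 4073735 / 102068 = 39.91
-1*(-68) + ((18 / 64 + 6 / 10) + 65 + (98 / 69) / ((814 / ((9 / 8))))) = 200524921 / 1497760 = 133.88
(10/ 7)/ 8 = 0.18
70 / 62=35 / 31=1.13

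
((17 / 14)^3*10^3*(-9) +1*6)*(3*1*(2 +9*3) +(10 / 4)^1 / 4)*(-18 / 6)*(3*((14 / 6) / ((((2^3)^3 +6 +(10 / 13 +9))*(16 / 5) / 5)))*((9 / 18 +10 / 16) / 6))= 3776245167825 / 229505024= 16453.87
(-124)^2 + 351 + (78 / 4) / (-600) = 6290787 / 400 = 15726.97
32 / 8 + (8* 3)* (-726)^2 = 12649828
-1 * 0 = 0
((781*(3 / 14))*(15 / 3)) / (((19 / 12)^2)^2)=121461120 / 912247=133.14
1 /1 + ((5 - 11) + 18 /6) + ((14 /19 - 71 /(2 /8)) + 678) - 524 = -2494 /19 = -131.26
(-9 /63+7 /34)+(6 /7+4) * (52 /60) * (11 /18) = 12097 /4590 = 2.64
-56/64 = -7/8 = -0.88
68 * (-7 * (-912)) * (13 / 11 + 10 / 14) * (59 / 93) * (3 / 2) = 267102912 / 341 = 783293.00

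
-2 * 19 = -38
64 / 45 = 1.42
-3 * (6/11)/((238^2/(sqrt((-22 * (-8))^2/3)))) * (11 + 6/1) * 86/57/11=-0.01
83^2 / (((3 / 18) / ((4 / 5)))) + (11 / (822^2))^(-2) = 2282764344936 / 605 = 3773164206.51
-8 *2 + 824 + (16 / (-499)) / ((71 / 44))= 28625928 / 35429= 807.98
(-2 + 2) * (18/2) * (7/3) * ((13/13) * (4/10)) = 0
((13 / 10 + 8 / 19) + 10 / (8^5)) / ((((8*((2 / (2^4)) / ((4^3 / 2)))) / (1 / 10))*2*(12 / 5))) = 1.15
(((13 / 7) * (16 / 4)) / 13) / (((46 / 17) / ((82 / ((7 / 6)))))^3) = 292558066272 / 29212967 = 10014.66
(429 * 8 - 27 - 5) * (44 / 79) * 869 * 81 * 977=130227847200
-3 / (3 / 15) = -15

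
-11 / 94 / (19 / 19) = -11 / 94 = -0.12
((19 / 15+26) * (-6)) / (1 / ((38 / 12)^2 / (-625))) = 147649 / 56250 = 2.62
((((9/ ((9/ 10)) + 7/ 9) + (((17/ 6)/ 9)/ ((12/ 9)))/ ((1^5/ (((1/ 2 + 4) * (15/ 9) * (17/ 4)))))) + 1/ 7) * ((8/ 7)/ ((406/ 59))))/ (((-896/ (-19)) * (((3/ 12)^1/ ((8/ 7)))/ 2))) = 83376617/ 140372064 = 0.59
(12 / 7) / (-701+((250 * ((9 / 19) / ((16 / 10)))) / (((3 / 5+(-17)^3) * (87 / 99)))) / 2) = -1299231552 / 531283932347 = -0.00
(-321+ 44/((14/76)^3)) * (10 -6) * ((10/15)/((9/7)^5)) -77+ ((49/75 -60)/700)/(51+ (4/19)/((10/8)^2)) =15125777695875419/3011906438100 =5021.99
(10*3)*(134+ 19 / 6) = 4115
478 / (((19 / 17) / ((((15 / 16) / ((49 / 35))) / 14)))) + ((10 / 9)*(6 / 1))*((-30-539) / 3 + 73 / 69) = -423783645 / 342608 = -1236.93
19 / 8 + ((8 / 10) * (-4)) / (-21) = 2123 / 840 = 2.53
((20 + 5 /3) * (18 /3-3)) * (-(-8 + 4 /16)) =2015 /4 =503.75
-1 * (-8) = 8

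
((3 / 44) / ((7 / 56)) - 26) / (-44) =70 / 121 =0.58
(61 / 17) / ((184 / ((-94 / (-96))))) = 2867 / 150144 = 0.02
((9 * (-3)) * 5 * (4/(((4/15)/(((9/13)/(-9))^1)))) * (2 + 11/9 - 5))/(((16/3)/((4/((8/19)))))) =-12825/26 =-493.27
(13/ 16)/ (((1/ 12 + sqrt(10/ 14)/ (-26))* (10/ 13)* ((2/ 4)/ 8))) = 79092* sqrt(35)/ 5015 + 1199562/ 5015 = 332.50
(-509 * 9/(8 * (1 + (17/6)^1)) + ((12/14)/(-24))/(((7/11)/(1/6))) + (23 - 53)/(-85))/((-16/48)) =68529527/153272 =447.11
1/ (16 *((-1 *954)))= -1/ 15264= -0.00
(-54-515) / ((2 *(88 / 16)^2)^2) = -2276 / 14641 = -0.16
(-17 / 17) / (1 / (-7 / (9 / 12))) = 28 / 3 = 9.33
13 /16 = 0.81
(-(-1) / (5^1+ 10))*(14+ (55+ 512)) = 581 / 15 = 38.73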